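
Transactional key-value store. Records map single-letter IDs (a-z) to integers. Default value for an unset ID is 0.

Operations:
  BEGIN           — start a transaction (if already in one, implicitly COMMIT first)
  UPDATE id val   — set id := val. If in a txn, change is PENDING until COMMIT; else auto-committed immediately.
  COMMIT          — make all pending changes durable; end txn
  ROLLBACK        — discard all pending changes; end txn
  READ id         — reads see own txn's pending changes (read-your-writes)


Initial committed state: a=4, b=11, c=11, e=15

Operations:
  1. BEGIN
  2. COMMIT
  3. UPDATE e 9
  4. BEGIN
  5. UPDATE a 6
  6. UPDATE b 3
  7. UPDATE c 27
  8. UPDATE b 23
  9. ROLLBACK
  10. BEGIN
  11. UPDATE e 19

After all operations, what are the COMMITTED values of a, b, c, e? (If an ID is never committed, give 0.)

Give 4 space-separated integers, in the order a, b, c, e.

Initial committed: {a=4, b=11, c=11, e=15}
Op 1: BEGIN: in_txn=True, pending={}
Op 2: COMMIT: merged [] into committed; committed now {a=4, b=11, c=11, e=15}
Op 3: UPDATE e=9 (auto-commit; committed e=9)
Op 4: BEGIN: in_txn=True, pending={}
Op 5: UPDATE a=6 (pending; pending now {a=6})
Op 6: UPDATE b=3 (pending; pending now {a=6, b=3})
Op 7: UPDATE c=27 (pending; pending now {a=6, b=3, c=27})
Op 8: UPDATE b=23 (pending; pending now {a=6, b=23, c=27})
Op 9: ROLLBACK: discarded pending ['a', 'b', 'c']; in_txn=False
Op 10: BEGIN: in_txn=True, pending={}
Op 11: UPDATE e=19 (pending; pending now {e=19})
Final committed: {a=4, b=11, c=11, e=9}

Answer: 4 11 11 9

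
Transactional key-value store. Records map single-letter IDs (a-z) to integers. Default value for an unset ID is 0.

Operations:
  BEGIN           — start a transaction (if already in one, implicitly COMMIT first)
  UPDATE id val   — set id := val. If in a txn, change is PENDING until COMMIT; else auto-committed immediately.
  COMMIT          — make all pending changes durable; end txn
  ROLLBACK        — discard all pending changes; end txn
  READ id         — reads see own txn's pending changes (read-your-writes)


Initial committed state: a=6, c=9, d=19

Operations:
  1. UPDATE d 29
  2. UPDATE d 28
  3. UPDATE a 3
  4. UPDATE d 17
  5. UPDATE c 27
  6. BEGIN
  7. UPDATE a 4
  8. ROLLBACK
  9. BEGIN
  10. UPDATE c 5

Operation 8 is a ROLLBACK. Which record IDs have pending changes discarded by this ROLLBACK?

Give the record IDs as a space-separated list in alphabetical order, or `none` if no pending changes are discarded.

Answer: a

Derivation:
Initial committed: {a=6, c=9, d=19}
Op 1: UPDATE d=29 (auto-commit; committed d=29)
Op 2: UPDATE d=28 (auto-commit; committed d=28)
Op 3: UPDATE a=3 (auto-commit; committed a=3)
Op 4: UPDATE d=17 (auto-commit; committed d=17)
Op 5: UPDATE c=27 (auto-commit; committed c=27)
Op 6: BEGIN: in_txn=True, pending={}
Op 7: UPDATE a=4 (pending; pending now {a=4})
Op 8: ROLLBACK: discarded pending ['a']; in_txn=False
Op 9: BEGIN: in_txn=True, pending={}
Op 10: UPDATE c=5 (pending; pending now {c=5})
ROLLBACK at op 8 discards: ['a']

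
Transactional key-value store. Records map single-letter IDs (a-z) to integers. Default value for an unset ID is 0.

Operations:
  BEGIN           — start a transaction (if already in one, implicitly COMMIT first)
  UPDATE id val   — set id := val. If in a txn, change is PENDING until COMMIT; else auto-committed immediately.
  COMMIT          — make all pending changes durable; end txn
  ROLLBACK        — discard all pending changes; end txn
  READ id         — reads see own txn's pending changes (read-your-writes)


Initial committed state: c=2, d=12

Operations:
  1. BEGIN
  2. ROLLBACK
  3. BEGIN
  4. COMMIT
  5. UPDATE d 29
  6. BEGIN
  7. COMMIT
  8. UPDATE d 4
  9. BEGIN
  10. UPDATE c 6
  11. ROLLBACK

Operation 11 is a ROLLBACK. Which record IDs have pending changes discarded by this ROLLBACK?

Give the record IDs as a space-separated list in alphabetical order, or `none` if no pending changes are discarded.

Initial committed: {c=2, d=12}
Op 1: BEGIN: in_txn=True, pending={}
Op 2: ROLLBACK: discarded pending []; in_txn=False
Op 3: BEGIN: in_txn=True, pending={}
Op 4: COMMIT: merged [] into committed; committed now {c=2, d=12}
Op 5: UPDATE d=29 (auto-commit; committed d=29)
Op 6: BEGIN: in_txn=True, pending={}
Op 7: COMMIT: merged [] into committed; committed now {c=2, d=29}
Op 8: UPDATE d=4 (auto-commit; committed d=4)
Op 9: BEGIN: in_txn=True, pending={}
Op 10: UPDATE c=6 (pending; pending now {c=6})
Op 11: ROLLBACK: discarded pending ['c']; in_txn=False
ROLLBACK at op 11 discards: ['c']

Answer: c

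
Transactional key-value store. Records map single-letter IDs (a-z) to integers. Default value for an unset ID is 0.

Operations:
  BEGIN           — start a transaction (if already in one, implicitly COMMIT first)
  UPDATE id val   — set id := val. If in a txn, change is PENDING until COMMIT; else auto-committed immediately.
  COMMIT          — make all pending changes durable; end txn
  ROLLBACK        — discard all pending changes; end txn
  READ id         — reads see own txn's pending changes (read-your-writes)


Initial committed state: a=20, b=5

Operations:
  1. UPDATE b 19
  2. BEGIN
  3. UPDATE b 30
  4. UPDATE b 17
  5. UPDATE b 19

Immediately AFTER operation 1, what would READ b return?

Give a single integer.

Initial committed: {a=20, b=5}
Op 1: UPDATE b=19 (auto-commit; committed b=19)
After op 1: visible(b) = 19 (pending={}, committed={a=20, b=19})

Answer: 19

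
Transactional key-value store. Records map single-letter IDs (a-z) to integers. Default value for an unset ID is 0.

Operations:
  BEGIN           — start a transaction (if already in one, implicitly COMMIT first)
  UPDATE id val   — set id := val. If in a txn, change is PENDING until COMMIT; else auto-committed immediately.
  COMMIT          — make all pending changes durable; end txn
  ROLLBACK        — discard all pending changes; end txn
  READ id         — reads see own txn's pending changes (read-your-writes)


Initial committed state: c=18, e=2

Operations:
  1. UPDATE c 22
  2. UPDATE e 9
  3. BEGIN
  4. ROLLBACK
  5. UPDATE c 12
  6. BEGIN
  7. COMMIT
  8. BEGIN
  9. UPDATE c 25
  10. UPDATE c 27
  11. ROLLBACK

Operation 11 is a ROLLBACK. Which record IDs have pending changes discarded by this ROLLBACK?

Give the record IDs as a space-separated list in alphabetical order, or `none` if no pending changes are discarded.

Answer: c

Derivation:
Initial committed: {c=18, e=2}
Op 1: UPDATE c=22 (auto-commit; committed c=22)
Op 2: UPDATE e=9 (auto-commit; committed e=9)
Op 3: BEGIN: in_txn=True, pending={}
Op 4: ROLLBACK: discarded pending []; in_txn=False
Op 5: UPDATE c=12 (auto-commit; committed c=12)
Op 6: BEGIN: in_txn=True, pending={}
Op 7: COMMIT: merged [] into committed; committed now {c=12, e=9}
Op 8: BEGIN: in_txn=True, pending={}
Op 9: UPDATE c=25 (pending; pending now {c=25})
Op 10: UPDATE c=27 (pending; pending now {c=27})
Op 11: ROLLBACK: discarded pending ['c']; in_txn=False
ROLLBACK at op 11 discards: ['c']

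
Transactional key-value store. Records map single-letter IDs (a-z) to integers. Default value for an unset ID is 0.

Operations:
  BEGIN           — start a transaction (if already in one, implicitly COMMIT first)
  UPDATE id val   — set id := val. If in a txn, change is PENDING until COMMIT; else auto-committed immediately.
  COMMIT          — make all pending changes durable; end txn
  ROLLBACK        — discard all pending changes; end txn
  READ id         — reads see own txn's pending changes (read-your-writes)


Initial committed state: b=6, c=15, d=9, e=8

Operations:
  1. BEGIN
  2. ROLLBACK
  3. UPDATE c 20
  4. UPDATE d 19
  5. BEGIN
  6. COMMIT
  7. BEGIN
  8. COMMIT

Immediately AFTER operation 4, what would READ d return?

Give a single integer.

Initial committed: {b=6, c=15, d=9, e=8}
Op 1: BEGIN: in_txn=True, pending={}
Op 2: ROLLBACK: discarded pending []; in_txn=False
Op 3: UPDATE c=20 (auto-commit; committed c=20)
Op 4: UPDATE d=19 (auto-commit; committed d=19)
After op 4: visible(d) = 19 (pending={}, committed={b=6, c=20, d=19, e=8})

Answer: 19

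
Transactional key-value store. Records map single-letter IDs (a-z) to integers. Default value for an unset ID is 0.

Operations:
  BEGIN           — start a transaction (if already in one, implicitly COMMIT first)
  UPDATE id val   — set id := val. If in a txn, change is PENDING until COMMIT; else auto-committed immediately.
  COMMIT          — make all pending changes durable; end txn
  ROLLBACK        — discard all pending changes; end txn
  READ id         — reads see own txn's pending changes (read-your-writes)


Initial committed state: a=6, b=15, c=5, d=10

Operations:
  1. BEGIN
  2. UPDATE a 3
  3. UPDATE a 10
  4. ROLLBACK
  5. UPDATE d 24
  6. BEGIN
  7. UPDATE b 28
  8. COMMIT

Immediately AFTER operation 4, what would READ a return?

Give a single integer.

Answer: 6

Derivation:
Initial committed: {a=6, b=15, c=5, d=10}
Op 1: BEGIN: in_txn=True, pending={}
Op 2: UPDATE a=3 (pending; pending now {a=3})
Op 3: UPDATE a=10 (pending; pending now {a=10})
Op 4: ROLLBACK: discarded pending ['a']; in_txn=False
After op 4: visible(a) = 6 (pending={}, committed={a=6, b=15, c=5, d=10})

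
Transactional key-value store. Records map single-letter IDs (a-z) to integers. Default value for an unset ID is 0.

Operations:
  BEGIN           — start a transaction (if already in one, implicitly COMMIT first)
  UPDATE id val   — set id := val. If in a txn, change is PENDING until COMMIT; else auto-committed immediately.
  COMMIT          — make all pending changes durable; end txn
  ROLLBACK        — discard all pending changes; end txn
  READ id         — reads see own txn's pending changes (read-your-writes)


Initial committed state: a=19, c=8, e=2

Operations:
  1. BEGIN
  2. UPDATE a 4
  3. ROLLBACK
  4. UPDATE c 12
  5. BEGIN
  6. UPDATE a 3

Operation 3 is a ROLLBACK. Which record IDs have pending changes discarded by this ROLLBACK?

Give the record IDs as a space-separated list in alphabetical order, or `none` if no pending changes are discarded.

Answer: a

Derivation:
Initial committed: {a=19, c=8, e=2}
Op 1: BEGIN: in_txn=True, pending={}
Op 2: UPDATE a=4 (pending; pending now {a=4})
Op 3: ROLLBACK: discarded pending ['a']; in_txn=False
Op 4: UPDATE c=12 (auto-commit; committed c=12)
Op 5: BEGIN: in_txn=True, pending={}
Op 6: UPDATE a=3 (pending; pending now {a=3})
ROLLBACK at op 3 discards: ['a']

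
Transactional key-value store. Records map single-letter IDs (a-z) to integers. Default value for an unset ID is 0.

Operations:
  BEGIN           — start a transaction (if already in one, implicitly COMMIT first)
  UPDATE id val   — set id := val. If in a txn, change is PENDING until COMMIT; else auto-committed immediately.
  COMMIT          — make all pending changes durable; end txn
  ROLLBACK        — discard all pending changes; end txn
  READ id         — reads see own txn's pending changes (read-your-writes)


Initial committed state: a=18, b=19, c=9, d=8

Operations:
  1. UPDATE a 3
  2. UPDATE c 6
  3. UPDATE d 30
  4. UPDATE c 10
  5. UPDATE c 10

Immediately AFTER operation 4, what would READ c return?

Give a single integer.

Answer: 10

Derivation:
Initial committed: {a=18, b=19, c=9, d=8}
Op 1: UPDATE a=3 (auto-commit; committed a=3)
Op 2: UPDATE c=6 (auto-commit; committed c=6)
Op 3: UPDATE d=30 (auto-commit; committed d=30)
Op 4: UPDATE c=10 (auto-commit; committed c=10)
After op 4: visible(c) = 10 (pending={}, committed={a=3, b=19, c=10, d=30})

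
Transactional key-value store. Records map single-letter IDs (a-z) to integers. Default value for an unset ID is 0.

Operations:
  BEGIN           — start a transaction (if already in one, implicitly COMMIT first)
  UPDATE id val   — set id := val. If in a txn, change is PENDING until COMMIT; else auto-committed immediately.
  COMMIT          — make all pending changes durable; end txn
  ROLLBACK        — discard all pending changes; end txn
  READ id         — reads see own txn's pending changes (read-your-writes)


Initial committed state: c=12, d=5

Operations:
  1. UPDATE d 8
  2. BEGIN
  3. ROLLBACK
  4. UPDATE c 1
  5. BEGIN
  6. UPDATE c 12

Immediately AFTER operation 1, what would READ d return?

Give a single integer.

Answer: 8

Derivation:
Initial committed: {c=12, d=5}
Op 1: UPDATE d=8 (auto-commit; committed d=8)
After op 1: visible(d) = 8 (pending={}, committed={c=12, d=8})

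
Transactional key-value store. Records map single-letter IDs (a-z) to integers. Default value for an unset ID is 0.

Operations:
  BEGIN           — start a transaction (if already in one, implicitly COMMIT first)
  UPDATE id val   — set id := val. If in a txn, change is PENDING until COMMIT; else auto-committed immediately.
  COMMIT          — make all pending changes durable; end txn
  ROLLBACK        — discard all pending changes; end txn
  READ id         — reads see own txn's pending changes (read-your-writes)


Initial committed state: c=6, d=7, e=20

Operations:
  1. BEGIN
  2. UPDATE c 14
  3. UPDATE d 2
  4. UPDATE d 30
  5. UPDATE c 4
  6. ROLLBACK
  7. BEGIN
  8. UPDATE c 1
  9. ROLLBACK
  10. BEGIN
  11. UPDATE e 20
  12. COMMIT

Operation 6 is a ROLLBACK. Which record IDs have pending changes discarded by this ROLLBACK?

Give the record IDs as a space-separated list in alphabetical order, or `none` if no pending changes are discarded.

Answer: c d

Derivation:
Initial committed: {c=6, d=7, e=20}
Op 1: BEGIN: in_txn=True, pending={}
Op 2: UPDATE c=14 (pending; pending now {c=14})
Op 3: UPDATE d=2 (pending; pending now {c=14, d=2})
Op 4: UPDATE d=30 (pending; pending now {c=14, d=30})
Op 5: UPDATE c=4 (pending; pending now {c=4, d=30})
Op 6: ROLLBACK: discarded pending ['c', 'd']; in_txn=False
Op 7: BEGIN: in_txn=True, pending={}
Op 8: UPDATE c=1 (pending; pending now {c=1})
Op 9: ROLLBACK: discarded pending ['c']; in_txn=False
Op 10: BEGIN: in_txn=True, pending={}
Op 11: UPDATE e=20 (pending; pending now {e=20})
Op 12: COMMIT: merged ['e'] into committed; committed now {c=6, d=7, e=20}
ROLLBACK at op 6 discards: ['c', 'd']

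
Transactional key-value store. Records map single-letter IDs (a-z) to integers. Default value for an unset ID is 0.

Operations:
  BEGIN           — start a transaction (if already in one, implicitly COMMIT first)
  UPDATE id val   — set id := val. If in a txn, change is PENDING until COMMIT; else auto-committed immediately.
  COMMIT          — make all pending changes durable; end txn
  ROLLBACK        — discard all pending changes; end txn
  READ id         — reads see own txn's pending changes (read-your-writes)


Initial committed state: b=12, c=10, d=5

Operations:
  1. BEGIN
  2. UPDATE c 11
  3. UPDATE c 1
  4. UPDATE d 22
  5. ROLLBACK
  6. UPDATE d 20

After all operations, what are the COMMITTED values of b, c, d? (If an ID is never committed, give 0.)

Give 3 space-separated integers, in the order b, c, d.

Answer: 12 10 20

Derivation:
Initial committed: {b=12, c=10, d=5}
Op 1: BEGIN: in_txn=True, pending={}
Op 2: UPDATE c=11 (pending; pending now {c=11})
Op 3: UPDATE c=1 (pending; pending now {c=1})
Op 4: UPDATE d=22 (pending; pending now {c=1, d=22})
Op 5: ROLLBACK: discarded pending ['c', 'd']; in_txn=False
Op 6: UPDATE d=20 (auto-commit; committed d=20)
Final committed: {b=12, c=10, d=20}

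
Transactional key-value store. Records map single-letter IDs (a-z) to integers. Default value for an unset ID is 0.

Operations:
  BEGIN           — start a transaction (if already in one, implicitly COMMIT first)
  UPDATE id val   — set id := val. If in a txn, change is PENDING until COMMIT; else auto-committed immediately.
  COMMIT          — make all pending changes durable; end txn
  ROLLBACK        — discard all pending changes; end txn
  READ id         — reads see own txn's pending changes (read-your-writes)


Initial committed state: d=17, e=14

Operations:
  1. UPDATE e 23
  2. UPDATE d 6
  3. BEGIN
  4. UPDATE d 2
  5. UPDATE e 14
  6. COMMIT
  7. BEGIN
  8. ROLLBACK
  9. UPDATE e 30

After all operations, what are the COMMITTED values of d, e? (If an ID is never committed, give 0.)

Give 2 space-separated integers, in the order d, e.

Answer: 2 30

Derivation:
Initial committed: {d=17, e=14}
Op 1: UPDATE e=23 (auto-commit; committed e=23)
Op 2: UPDATE d=6 (auto-commit; committed d=6)
Op 3: BEGIN: in_txn=True, pending={}
Op 4: UPDATE d=2 (pending; pending now {d=2})
Op 5: UPDATE e=14 (pending; pending now {d=2, e=14})
Op 6: COMMIT: merged ['d', 'e'] into committed; committed now {d=2, e=14}
Op 7: BEGIN: in_txn=True, pending={}
Op 8: ROLLBACK: discarded pending []; in_txn=False
Op 9: UPDATE e=30 (auto-commit; committed e=30)
Final committed: {d=2, e=30}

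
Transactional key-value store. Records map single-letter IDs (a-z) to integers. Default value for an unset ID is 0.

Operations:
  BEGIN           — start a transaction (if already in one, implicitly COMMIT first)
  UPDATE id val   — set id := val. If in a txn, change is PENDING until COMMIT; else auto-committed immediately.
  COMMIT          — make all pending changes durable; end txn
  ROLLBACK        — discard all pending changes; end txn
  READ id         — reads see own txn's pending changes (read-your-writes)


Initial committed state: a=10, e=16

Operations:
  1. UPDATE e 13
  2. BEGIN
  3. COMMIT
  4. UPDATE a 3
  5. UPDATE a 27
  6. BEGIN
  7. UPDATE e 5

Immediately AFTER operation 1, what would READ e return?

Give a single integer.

Answer: 13

Derivation:
Initial committed: {a=10, e=16}
Op 1: UPDATE e=13 (auto-commit; committed e=13)
After op 1: visible(e) = 13 (pending={}, committed={a=10, e=13})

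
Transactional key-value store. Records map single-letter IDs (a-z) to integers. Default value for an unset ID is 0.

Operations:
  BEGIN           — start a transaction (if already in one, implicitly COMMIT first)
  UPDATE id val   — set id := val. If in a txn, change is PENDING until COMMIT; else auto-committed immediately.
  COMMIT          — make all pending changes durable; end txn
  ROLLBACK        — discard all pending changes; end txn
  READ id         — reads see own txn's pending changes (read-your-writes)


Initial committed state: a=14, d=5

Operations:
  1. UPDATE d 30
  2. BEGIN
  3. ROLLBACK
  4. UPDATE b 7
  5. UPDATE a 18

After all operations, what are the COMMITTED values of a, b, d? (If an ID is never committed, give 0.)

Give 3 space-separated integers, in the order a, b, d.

Initial committed: {a=14, d=5}
Op 1: UPDATE d=30 (auto-commit; committed d=30)
Op 2: BEGIN: in_txn=True, pending={}
Op 3: ROLLBACK: discarded pending []; in_txn=False
Op 4: UPDATE b=7 (auto-commit; committed b=7)
Op 5: UPDATE a=18 (auto-commit; committed a=18)
Final committed: {a=18, b=7, d=30}

Answer: 18 7 30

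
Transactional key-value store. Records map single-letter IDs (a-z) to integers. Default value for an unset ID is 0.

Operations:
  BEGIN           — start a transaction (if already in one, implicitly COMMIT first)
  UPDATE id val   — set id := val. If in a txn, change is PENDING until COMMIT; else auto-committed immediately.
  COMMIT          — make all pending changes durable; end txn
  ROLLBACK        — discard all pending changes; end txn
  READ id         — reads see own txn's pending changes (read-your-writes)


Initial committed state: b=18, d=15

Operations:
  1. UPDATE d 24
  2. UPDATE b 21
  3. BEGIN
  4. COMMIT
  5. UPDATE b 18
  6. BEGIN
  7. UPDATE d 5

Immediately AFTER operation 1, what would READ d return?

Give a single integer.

Initial committed: {b=18, d=15}
Op 1: UPDATE d=24 (auto-commit; committed d=24)
After op 1: visible(d) = 24 (pending={}, committed={b=18, d=24})

Answer: 24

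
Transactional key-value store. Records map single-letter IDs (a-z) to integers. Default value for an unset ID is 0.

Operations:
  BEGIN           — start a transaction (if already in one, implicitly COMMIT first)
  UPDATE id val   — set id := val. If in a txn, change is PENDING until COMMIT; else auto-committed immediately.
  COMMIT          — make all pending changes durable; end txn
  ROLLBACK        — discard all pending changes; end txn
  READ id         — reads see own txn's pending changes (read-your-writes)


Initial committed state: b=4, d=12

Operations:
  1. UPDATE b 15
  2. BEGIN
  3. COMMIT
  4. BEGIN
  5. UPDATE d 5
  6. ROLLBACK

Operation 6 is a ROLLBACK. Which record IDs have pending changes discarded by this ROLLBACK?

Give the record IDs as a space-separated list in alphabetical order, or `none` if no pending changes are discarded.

Answer: d

Derivation:
Initial committed: {b=4, d=12}
Op 1: UPDATE b=15 (auto-commit; committed b=15)
Op 2: BEGIN: in_txn=True, pending={}
Op 3: COMMIT: merged [] into committed; committed now {b=15, d=12}
Op 4: BEGIN: in_txn=True, pending={}
Op 5: UPDATE d=5 (pending; pending now {d=5})
Op 6: ROLLBACK: discarded pending ['d']; in_txn=False
ROLLBACK at op 6 discards: ['d']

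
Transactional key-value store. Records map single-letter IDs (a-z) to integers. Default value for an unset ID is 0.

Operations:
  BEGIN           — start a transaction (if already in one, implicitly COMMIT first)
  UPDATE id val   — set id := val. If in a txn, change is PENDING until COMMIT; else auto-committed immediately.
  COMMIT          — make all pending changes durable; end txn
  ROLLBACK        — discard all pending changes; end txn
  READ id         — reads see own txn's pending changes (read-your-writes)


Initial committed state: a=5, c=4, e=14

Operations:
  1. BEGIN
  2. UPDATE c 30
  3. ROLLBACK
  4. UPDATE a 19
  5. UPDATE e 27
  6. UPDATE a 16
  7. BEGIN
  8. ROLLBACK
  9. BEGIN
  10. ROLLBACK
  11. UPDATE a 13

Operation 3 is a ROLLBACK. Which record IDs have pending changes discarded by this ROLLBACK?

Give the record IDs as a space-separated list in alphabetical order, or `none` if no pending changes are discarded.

Initial committed: {a=5, c=4, e=14}
Op 1: BEGIN: in_txn=True, pending={}
Op 2: UPDATE c=30 (pending; pending now {c=30})
Op 3: ROLLBACK: discarded pending ['c']; in_txn=False
Op 4: UPDATE a=19 (auto-commit; committed a=19)
Op 5: UPDATE e=27 (auto-commit; committed e=27)
Op 6: UPDATE a=16 (auto-commit; committed a=16)
Op 7: BEGIN: in_txn=True, pending={}
Op 8: ROLLBACK: discarded pending []; in_txn=False
Op 9: BEGIN: in_txn=True, pending={}
Op 10: ROLLBACK: discarded pending []; in_txn=False
Op 11: UPDATE a=13 (auto-commit; committed a=13)
ROLLBACK at op 3 discards: ['c']

Answer: c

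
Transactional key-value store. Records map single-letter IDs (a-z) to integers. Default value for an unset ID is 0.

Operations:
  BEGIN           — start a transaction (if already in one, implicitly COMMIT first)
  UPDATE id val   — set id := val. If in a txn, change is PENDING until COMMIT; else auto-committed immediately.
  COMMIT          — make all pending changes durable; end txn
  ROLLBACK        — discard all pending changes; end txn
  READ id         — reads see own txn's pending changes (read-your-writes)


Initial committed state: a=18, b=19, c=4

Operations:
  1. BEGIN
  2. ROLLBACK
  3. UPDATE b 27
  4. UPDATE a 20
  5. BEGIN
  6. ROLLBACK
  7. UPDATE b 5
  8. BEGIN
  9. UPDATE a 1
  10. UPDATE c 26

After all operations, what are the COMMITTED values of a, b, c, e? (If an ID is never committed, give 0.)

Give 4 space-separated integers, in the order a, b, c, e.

Initial committed: {a=18, b=19, c=4}
Op 1: BEGIN: in_txn=True, pending={}
Op 2: ROLLBACK: discarded pending []; in_txn=False
Op 3: UPDATE b=27 (auto-commit; committed b=27)
Op 4: UPDATE a=20 (auto-commit; committed a=20)
Op 5: BEGIN: in_txn=True, pending={}
Op 6: ROLLBACK: discarded pending []; in_txn=False
Op 7: UPDATE b=5 (auto-commit; committed b=5)
Op 8: BEGIN: in_txn=True, pending={}
Op 9: UPDATE a=1 (pending; pending now {a=1})
Op 10: UPDATE c=26 (pending; pending now {a=1, c=26})
Final committed: {a=20, b=5, c=4}

Answer: 20 5 4 0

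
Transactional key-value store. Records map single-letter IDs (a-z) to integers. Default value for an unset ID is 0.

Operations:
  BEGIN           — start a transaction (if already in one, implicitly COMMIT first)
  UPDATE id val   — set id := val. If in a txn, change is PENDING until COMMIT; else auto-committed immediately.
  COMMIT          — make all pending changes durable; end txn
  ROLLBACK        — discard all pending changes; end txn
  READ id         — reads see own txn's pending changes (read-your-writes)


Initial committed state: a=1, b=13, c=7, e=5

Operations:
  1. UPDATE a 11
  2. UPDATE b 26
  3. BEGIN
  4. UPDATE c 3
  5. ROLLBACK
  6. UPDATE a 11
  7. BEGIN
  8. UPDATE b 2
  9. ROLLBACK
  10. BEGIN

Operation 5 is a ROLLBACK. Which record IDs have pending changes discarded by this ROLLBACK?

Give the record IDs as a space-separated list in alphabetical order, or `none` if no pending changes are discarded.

Initial committed: {a=1, b=13, c=7, e=5}
Op 1: UPDATE a=11 (auto-commit; committed a=11)
Op 2: UPDATE b=26 (auto-commit; committed b=26)
Op 3: BEGIN: in_txn=True, pending={}
Op 4: UPDATE c=3 (pending; pending now {c=3})
Op 5: ROLLBACK: discarded pending ['c']; in_txn=False
Op 6: UPDATE a=11 (auto-commit; committed a=11)
Op 7: BEGIN: in_txn=True, pending={}
Op 8: UPDATE b=2 (pending; pending now {b=2})
Op 9: ROLLBACK: discarded pending ['b']; in_txn=False
Op 10: BEGIN: in_txn=True, pending={}
ROLLBACK at op 5 discards: ['c']

Answer: c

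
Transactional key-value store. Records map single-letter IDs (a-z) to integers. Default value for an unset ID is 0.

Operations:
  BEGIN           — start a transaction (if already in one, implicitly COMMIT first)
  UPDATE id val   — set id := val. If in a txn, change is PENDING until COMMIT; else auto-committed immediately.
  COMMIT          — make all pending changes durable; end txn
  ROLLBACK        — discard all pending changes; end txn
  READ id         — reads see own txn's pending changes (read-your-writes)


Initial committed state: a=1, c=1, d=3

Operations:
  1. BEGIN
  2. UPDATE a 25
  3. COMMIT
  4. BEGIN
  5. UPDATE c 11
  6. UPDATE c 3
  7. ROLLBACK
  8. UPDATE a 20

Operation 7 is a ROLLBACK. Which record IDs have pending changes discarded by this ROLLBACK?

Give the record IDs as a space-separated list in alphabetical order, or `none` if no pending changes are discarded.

Answer: c

Derivation:
Initial committed: {a=1, c=1, d=3}
Op 1: BEGIN: in_txn=True, pending={}
Op 2: UPDATE a=25 (pending; pending now {a=25})
Op 3: COMMIT: merged ['a'] into committed; committed now {a=25, c=1, d=3}
Op 4: BEGIN: in_txn=True, pending={}
Op 5: UPDATE c=11 (pending; pending now {c=11})
Op 6: UPDATE c=3 (pending; pending now {c=3})
Op 7: ROLLBACK: discarded pending ['c']; in_txn=False
Op 8: UPDATE a=20 (auto-commit; committed a=20)
ROLLBACK at op 7 discards: ['c']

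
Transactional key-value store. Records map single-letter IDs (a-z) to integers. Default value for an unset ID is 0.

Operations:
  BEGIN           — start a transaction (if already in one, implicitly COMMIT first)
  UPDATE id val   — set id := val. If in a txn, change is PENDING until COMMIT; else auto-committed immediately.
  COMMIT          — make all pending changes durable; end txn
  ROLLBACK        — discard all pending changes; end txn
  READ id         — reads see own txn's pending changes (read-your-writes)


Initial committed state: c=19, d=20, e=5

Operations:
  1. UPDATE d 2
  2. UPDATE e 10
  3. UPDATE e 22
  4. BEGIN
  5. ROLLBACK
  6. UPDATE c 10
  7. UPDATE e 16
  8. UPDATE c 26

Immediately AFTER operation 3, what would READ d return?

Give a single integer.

Initial committed: {c=19, d=20, e=5}
Op 1: UPDATE d=2 (auto-commit; committed d=2)
Op 2: UPDATE e=10 (auto-commit; committed e=10)
Op 3: UPDATE e=22 (auto-commit; committed e=22)
After op 3: visible(d) = 2 (pending={}, committed={c=19, d=2, e=22})

Answer: 2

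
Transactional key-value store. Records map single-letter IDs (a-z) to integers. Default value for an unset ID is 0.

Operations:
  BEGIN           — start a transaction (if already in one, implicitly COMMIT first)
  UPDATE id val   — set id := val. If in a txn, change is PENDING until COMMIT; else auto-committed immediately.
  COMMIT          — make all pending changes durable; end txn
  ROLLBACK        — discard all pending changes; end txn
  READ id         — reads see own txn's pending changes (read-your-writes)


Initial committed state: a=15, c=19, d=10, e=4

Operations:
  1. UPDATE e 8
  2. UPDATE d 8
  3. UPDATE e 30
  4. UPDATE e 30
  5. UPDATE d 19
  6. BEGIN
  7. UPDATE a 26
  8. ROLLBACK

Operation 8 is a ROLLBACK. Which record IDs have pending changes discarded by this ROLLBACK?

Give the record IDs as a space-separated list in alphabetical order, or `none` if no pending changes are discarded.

Answer: a

Derivation:
Initial committed: {a=15, c=19, d=10, e=4}
Op 1: UPDATE e=8 (auto-commit; committed e=8)
Op 2: UPDATE d=8 (auto-commit; committed d=8)
Op 3: UPDATE e=30 (auto-commit; committed e=30)
Op 4: UPDATE e=30 (auto-commit; committed e=30)
Op 5: UPDATE d=19 (auto-commit; committed d=19)
Op 6: BEGIN: in_txn=True, pending={}
Op 7: UPDATE a=26 (pending; pending now {a=26})
Op 8: ROLLBACK: discarded pending ['a']; in_txn=False
ROLLBACK at op 8 discards: ['a']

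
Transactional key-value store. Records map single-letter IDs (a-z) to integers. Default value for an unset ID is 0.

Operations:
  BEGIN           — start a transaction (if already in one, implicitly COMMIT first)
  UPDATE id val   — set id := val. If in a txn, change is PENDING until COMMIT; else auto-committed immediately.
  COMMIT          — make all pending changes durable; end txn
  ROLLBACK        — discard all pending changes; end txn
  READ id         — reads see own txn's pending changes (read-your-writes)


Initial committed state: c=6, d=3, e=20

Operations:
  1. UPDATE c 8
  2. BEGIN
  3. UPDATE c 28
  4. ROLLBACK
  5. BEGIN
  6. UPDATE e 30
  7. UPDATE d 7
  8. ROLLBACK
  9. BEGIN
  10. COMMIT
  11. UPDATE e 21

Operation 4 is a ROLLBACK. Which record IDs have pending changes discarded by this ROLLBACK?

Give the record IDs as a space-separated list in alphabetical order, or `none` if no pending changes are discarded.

Answer: c

Derivation:
Initial committed: {c=6, d=3, e=20}
Op 1: UPDATE c=8 (auto-commit; committed c=8)
Op 2: BEGIN: in_txn=True, pending={}
Op 3: UPDATE c=28 (pending; pending now {c=28})
Op 4: ROLLBACK: discarded pending ['c']; in_txn=False
Op 5: BEGIN: in_txn=True, pending={}
Op 6: UPDATE e=30 (pending; pending now {e=30})
Op 7: UPDATE d=7 (pending; pending now {d=7, e=30})
Op 8: ROLLBACK: discarded pending ['d', 'e']; in_txn=False
Op 9: BEGIN: in_txn=True, pending={}
Op 10: COMMIT: merged [] into committed; committed now {c=8, d=3, e=20}
Op 11: UPDATE e=21 (auto-commit; committed e=21)
ROLLBACK at op 4 discards: ['c']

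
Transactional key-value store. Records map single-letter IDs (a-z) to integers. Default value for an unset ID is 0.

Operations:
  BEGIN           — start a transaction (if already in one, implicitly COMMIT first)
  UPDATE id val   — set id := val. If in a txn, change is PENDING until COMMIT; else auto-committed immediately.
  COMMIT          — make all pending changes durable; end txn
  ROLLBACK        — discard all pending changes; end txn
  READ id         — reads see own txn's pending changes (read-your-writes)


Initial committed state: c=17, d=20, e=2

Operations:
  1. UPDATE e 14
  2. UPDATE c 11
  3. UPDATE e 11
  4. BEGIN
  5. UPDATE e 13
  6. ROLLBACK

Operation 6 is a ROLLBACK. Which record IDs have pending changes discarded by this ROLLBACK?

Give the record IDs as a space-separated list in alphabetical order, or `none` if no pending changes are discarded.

Initial committed: {c=17, d=20, e=2}
Op 1: UPDATE e=14 (auto-commit; committed e=14)
Op 2: UPDATE c=11 (auto-commit; committed c=11)
Op 3: UPDATE e=11 (auto-commit; committed e=11)
Op 4: BEGIN: in_txn=True, pending={}
Op 5: UPDATE e=13 (pending; pending now {e=13})
Op 6: ROLLBACK: discarded pending ['e']; in_txn=False
ROLLBACK at op 6 discards: ['e']

Answer: e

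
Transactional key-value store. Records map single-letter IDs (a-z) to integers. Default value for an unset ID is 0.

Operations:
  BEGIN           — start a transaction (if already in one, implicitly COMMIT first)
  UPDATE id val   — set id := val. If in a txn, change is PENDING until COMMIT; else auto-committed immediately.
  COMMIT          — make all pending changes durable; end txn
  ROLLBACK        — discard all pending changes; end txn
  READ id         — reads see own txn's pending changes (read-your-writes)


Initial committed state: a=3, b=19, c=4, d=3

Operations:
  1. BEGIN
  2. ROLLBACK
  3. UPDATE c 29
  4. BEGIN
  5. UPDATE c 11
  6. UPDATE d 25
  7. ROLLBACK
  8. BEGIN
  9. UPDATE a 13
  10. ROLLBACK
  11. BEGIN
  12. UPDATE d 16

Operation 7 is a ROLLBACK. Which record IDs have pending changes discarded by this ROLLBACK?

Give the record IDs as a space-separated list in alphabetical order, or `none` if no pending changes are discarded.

Answer: c d

Derivation:
Initial committed: {a=3, b=19, c=4, d=3}
Op 1: BEGIN: in_txn=True, pending={}
Op 2: ROLLBACK: discarded pending []; in_txn=False
Op 3: UPDATE c=29 (auto-commit; committed c=29)
Op 4: BEGIN: in_txn=True, pending={}
Op 5: UPDATE c=11 (pending; pending now {c=11})
Op 6: UPDATE d=25 (pending; pending now {c=11, d=25})
Op 7: ROLLBACK: discarded pending ['c', 'd']; in_txn=False
Op 8: BEGIN: in_txn=True, pending={}
Op 9: UPDATE a=13 (pending; pending now {a=13})
Op 10: ROLLBACK: discarded pending ['a']; in_txn=False
Op 11: BEGIN: in_txn=True, pending={}
Op 12: UPDATE d=16 (pending; pending now {d=16})
ROLLBACK at op 7 discards: ['c', 'd']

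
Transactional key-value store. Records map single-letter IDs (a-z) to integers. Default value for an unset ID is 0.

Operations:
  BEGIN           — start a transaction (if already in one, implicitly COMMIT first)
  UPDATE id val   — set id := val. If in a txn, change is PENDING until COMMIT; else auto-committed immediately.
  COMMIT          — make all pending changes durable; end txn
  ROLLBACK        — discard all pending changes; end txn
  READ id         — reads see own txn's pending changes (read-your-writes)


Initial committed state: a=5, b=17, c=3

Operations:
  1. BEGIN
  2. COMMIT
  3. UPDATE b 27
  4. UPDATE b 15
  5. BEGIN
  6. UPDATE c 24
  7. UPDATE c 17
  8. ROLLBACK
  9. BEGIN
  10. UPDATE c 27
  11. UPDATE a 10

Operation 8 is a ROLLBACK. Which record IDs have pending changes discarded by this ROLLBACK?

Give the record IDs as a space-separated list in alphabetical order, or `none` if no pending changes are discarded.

Answer: c

Derivation:
Initial committed: {a=5, b=17, c=3}
Op 1: BEGIN: in_txn=True, pending={}
Op 2: COMMIT: merged [] into committed; committed now {a=5, b=17, c=3}
Op 3: UPDATE b=27 (auto-commit; committed b=27)
Op 4: UPDATE b=15 (auto-commit; committed b=15)
Op 5: BEGIN: in_txn=True, pending={}
Op 6: UPDATE c=24 (pending; pending now {c=24})
Op 7: UPDATE c=17 (pending; pending now {c=17})
Op 8: ROLLBACK: discarded pending ['c']; in_txn=False
Op 9: BEGIN: in_txn=True, pending={}
Op 10: UPDATE c=27 (pending; pending now {c=27})
Op 11: UPDATE a=10 (pending; pending now {a=10, c=27})
ROLLBACK at op 8 discards: ['c']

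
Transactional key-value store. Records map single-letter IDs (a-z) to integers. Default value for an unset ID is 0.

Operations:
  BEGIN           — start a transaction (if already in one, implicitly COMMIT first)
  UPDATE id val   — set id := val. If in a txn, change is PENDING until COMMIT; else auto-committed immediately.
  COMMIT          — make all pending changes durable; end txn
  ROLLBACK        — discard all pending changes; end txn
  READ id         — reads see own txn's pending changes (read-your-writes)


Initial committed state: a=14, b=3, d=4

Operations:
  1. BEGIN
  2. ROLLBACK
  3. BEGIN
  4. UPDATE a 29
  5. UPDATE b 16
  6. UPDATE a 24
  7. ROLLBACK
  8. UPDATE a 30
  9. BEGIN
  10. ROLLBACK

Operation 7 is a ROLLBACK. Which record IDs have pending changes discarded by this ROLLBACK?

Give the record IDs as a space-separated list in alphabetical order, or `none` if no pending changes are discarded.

Answer: a b

Derivation:
Initial committed: {a=14, b=3, d=4}
Op 1: BEGIN: in_txn=True, pending={}
Op 2: ROLLBACK: discarded pending []; in_txn=False
Op 3: BEGIN: in_txn=True, pending={}
Op 4: UPDATE a=29 (pending; pending now {a=29})
Op 5: UPDATE b=16 (pending; pending now {a=29, b=16})
Op 6: UPDATE a=24 (pending; pending now {a=24, b=16})
Op 7: ROLLBACK: discarded pending ['a', 'b']; in_txn=False
Op 8: UPDATE a=30 (auto-commit; committed a=30)
Op 9: BEGIN: in_txn=True, pending={}
Op 10: ROLLBACK: discarded pending []; in_txn=False
ROLLBACK at op 7 discards: ['a', 'b']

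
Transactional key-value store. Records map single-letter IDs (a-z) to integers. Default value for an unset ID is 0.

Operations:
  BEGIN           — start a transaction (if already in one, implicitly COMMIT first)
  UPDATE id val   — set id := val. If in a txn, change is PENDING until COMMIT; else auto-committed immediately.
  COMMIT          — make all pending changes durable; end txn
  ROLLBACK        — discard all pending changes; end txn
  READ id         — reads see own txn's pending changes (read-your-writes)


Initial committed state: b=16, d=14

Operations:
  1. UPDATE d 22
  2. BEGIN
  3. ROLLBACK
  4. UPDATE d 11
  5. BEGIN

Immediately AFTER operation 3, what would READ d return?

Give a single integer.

Initial committed: {b=16, d=14}
Op 1: UPDATE d=22 (auto-commit; committed d=22)
Op 2: BEGIN: in_txn=True, pending={}
Op 3: ROLLBACK: discarded pending []; in_txn=False
After op 3: visible(d) = 22 (pending={}, committed={b=16, d=22})

Answer: 22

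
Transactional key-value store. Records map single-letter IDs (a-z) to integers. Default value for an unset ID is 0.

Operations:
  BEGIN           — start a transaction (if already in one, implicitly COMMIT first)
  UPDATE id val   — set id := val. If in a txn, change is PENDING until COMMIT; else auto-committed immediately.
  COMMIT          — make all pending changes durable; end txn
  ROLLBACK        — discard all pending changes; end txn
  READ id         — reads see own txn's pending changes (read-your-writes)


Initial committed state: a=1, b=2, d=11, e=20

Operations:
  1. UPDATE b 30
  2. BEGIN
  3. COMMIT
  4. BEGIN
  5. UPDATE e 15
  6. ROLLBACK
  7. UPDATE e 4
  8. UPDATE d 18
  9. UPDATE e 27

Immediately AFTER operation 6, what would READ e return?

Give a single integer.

Initial committed: {a=1, b=2, d=11, e=20}
Op 1: UPDATE b=30 (auto-commit; committed b=30)
Op 2: BEGIN: in_txn=True, pending={}
Op 3: COMMIT: merged [] into committed; committed now {a=1, b=30, d=11, e=20}
Op 4: BEGIN: in_txn=True, pending={}
Op 5: UPDATE e=15 (pending; pending now {e=15})
Op 6: ROLLBACK: discarded pending ['e']; in_txn=False
After op 6: visible(e) = 20 (pending={}, committed={a=1, b=30, d=11, e=20})

Answer: 20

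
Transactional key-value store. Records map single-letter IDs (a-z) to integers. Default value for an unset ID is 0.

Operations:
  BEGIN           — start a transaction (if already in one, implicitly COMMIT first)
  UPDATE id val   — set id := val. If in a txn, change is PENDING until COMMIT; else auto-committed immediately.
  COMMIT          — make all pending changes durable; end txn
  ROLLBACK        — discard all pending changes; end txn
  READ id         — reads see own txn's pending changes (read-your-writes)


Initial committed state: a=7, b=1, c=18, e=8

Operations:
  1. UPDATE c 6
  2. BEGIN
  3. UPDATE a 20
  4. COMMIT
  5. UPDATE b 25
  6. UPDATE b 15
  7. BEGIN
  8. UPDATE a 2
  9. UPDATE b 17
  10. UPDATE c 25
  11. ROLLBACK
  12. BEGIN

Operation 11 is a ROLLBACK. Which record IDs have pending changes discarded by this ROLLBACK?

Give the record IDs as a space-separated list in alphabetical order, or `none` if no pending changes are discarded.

Initial committed: {a=7, b=1, c=18, e=8}
Op 1: UPDATE c=6 (auto-commit; committed c=6)
Op 2: BEGIN: in_txn=True, pending={}
Op 3: UPDATE a=20 (pending; pending now {a=20})
Op 4: COMMIT: merged ['a'] into committed; committed now {a=20, b=1, c=6, e=8}
Op 5: UPDATE b=25 (auto-commit; committed b=25)
Op 6: UPDATE b=15 (auto-commit; committed b=15)
Op 7: BEGIN: in_txn=True, pending={}
Op 8: UPDATE a=2 (pending; pending now {a=2})
Op 9: UPDATE b=17 (pending; pending now {a=2, b=17})
Op 10: UPDATE c=25 (pending; pending now {a=2, b=17, c=25})
Op 11: ROLLBACK: discarded pending ['a', 'b', 'c']; in_txn=False
Op 12: BEGIN: in_txn=True, pending={}
ROLLBACK at op 11 discards: ['a', 'b', 'c']

Answer: a b c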